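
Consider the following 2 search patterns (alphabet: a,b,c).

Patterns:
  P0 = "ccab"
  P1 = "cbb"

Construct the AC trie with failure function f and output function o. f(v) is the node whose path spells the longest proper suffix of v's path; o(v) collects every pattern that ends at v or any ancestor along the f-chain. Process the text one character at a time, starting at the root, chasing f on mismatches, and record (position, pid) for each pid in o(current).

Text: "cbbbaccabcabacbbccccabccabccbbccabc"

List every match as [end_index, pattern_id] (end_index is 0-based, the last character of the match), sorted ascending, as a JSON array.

Build:
Trie nodes:
  n0 'ε': c→1
  n1 'c': b→5 c→2
  n2 'cc': a→3
  n3 'cca': b→4
  n4 'ccab': ·  [P0 ends]
  n5 'cb': b→6
  n6 'cbb': ·  [P1 ends]

Failure links (BFS by depth):
  n1('c'): parent n0 fail=0; on 'c' 0 → fail=0;  out ∅∪∅=∅
  n2('cc'): parent n1 fail=0; on 'c' 0 → fail=1;  out ∅∪∅=∅
  n5('cb'): parent n1 fail=0; on 'b' 0 → fail=0;  out ∅∪∅=∅
  n3('cca'): parent n2 fail=1; on 'a' 1→0 → fail=0;  out ∅∪∅=∅
  n6('cbb'): parent n5 fail=0; on 'b' 0 → fail=0;  out {1}∪∅={1}
  n4('ccab'): parent n3 fail=0; on 'b' 0 → fail=0;  out {0}∪∅={0}

Run:
pos 0 'c': at 1
pos 1 'b': at 5
pos 2 'b': at 6  ** P1@[0:2]
pos 3 'b': at 0 (via fail)
pos 4 'a': at 0
pos 5 'c': at 1
pos 6 'c': at 2
pos 7 'a': at 3
pos 8 'b': at 4  ** P0@[5:8]
pos 9 'c': at 1 (via fail)
pos 10 'a': at 0 (via fail)
pos 11 'b': at 0
pos 12 'a': at 0
pos 13 'c': at 1
pos 14 'b': at 5
pos 15 'b': at 6  ** P1@[13:15]
pos 16 'c': at 1 (via fail)
pos 17 'c': at 2
pos 18 'c': at 2 (via fail)
pos 19 'c': at 2 (via fail)
pos 20 'a': at 3
pos 21 'b': at 4  ** P0@[18:21]
pos 22 'c': at 1 (via fail)
pos 23 'c': at 2
pos 24 'a': at 3
pos 25 'b': at 4  ** P0@[22:25]
pos 26 'c': at 1 (via fail)
pos 27 'c': at 2
pos 28 'b': at 5 (via fail)
pos 29 'b': at 6  ** P1@[27:29]
pos 30 'c': at 1 (via fail)
pos 31 'c': at 2
pos 32 'a': at 3
pos 33 'b': at 4  ** P0@[30:33]
pos 34 'c': at 1 (via fail)

Matches: [[2,1],[8,0],[15,1],[21,0],[25,0],[29,1],[33,0]]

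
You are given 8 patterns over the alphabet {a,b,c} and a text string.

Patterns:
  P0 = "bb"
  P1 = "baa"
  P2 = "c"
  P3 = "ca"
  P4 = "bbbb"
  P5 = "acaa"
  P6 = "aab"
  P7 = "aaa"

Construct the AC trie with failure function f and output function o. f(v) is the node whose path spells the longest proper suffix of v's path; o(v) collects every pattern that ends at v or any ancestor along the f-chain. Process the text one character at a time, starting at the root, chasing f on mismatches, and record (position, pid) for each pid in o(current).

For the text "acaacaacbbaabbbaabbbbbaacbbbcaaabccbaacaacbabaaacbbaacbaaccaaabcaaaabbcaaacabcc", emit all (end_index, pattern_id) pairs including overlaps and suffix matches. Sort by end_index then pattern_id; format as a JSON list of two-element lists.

Construct AC machine:
Trie nodes:
  0='ε' goto a→9 b→1 c→5
  1='b' goto a→3 b→2
  2='bb' goto b→7  ←P0
  3='ba' goto a→4
  4='baa' goto ·  ←P1
  5='c' goto a→6  ←P2
  6='ca' goto ·  ←P3
  7='bbb' goto b→8
  8='bbbb' goto ·  ←P4
  9='a' goto a→13 c→10
  10='ac' goto a→11
  11='aca' goto a→12
  12='acaa' goto ·  ←P5
  13='aa' goto a→15 b→14
  14='aab' goto ·  ←P6
  15='aaa' goto ·  ←P7

Failure links (BFS by depth):
  fail(1) 'b': from fail(0)=0 chase 'b': 0 ⇒ 0;  out=∅∪out(0)=∅
  fail(5) 'c': from fail(0)=0 chase 'c': 0 ⇒ 0;  out={2}∪out(0)={2}
  fail(9) 'a': from fail(0)=0 chase 'a': 0 ⇒ 0;  out=∅∪out(0)=∅
  fail(2) 'bb': from fail(1)=0 chase 'b': 0 ⇒ 1;  out={0}∪out(1)={0}
  fail(3) 'ba': from fail(1)=0 chase 'a': 0 ⇒ 9;  out=∅∪out(9)=∅
  fail(6) 'ca': from fail(5)=0 chase 'a': 0 ⇒ 9;  out={3}∪out(9)={3}
  fail(10) 'ac': from fail(9)=0 chase 'c': 0 ⇒ 5;  out=∅∪out(5)={2}
  fail(13) 'aa': from fail(9)=0 chase 'a': 0 ⇒ 9;  out=∅∪out(9)=∅
  fail(4) 'baa': from fail(3)=9 chase 'a': 9 ⇒ 13;  out={1}∪out(13)={1}
  fail(7) 'bbb': from fail(2)=1 chase 'b': 1 ⇒ 2;  out=∅∪out(2)={0}
  fail(11) 'aca': from fail(10)=5 chase 'a': 5 ⇒ 6;  out=∅∪out(6)={3}
  fail(14) 'aab': from fail(13)=9 chase 'b': 9→0 ⇒ 1;  out={6}∪out(1)={6}
  fail(15) 'aaa': from fail(13)=9 chase 'a': 9 ⇒ 13;  out={7}∪out(13)={7}
  fail(8) 'bbbb': from fail(7)=2 chase 'b': 2 ⇒ 7;  out={4}∪out(7)={0,4}
  fail(12) 'acaa': from fail(11)=6 chase 'a': 6→9 ⇒ 13;  out={5}∪out(13)={5}

Scan:
i=0 'a': node 0→9
i=1 'c': node 9→10  → match P2@[1:1]
i=2 'a': node 10→11  → match P3@[1:2]
i=3 'a': node 11→12  → match P5@[0:3]
i=4 'c': node 12→10 (fail-walked)  → match P2@[4:4]
i=5 'a': node 10→11  → match P3@[4:5]
i=6 'a': node 11→12  → match P5@[3:6]
i=7 'c': node 12→10 (fail-walked)  → match P2@[7:7]
i=8 'b': node 10→1 (fail-walked)
i=9 'b': node 1→2  → match P0@[8:9]
i=10 'a': node 2→3 (fail-walked)
i=11 'a': node 3→4  → match P1@[9:11]
i=12 'b': node 4→14 (fail-walked)  → match P6@[10:12]
i=13 'b': node 14→2 (fail-walked)  → match P0@[12:13]
i=14 'b': node 2→7  → match P0@[13:14]
i=15 'a': node 7→3 (fail-walked)
i=16 'a': node 3→4  → match P1@[14:16]
i=17 'b': node 4→14 (fail-walked)  → match P6@[15:17]
i=18 'b': node 14→2 (fail-walked)  → match P0@[17:18]
i=19 'b': node 2→7  → match P0@[18:19]
i=20 'b': node 7→8  → match P0@[19:20],P4@[17:20]
i=21 'b': node 8→8 (fail-walked)  → match P0@[20:21],P4@[18:21]
i=22 'a': node 8→3 (fail-walked)
i=23 'a': node 3→4  → match P1@[21:23]
i=24 'c': node 4→10 (fail-walked)  → match P2@[24:24]
i=25 'b': node 10→1 (fail-walked)
i=26 'b': node 1→2  → match P0@[25:26]
i=27 'b': node 2→7  → match P0@[26:27]
i=28 'c': node 7→5 (fail-walked)  → match P2@[28:28]
i=29 'a': node 5→6  → match P3@[28:29]
i=30 'a': node 6→13 (fail-walked)
i=31 'a': node 13→15  → match P7@[29:31]
i=32 'b': node 15→14 (fail-walked)  → match P6@[30:32]
i=33 'c': node 14→5 (fail-walked)  → match P2@[33:33]
i=34 'c': node 5→5 (fail-walked)  → match P2@[34:34]
i=35 'b': node 5→1 (fail-walked)
i=36 'a': node 1→3
i=37 'a': node 3→4  → match P1@[35:37]
i=38 'c': node 4→10 (fail-walked)  → match P2@[38:38]
i=39 'a': node 10→11  → match P3@[38:39]
i=40 'a': node 11→12  → match P5@[37:40]
i=41 'c': node 12→10 (fail-walked)  → match P2@[41:41]
i=42 'b': node 10→1 (fail-walked)
i=43 'a': node 1→3
i=44 'b': node 3→1 (fail-walked)
i=45 'a': node 1→3
i=46 'a': node 3→4  → match P1@[44:46]
i=47 'a': node 4→15 (fail-walked)  → match P7@[45:47]
i=48 'c': node 15→10 (fail-walked)  → match P2@[48:48]
i=49 'b': node 10→1 (fail-walked)
i=50 'b': node 1→2  → match P0@[49:50]
i=51 'a': node 2→3 (fail-walked)
i=52 'a': node 3→4  → match P1@[50:52]
i=53 'c': node 4→10 (fail-walked)  → match P2@[53:53]
i=54 'b': node 10→1 (fail-walked)
i=55 'a': node 1→3
i=56 'a': node 3→4  → match P1@[54:56]
i=57 'c': node 4→10 (fail-walked)  → match P2@[57:57]
i=58 'c': node 10→5 (fail-walked)  → match P2@[58:58]
i=59 'a': node 5→6  → match P3@[58:59]
i=60 'a': node 6→13 (fail-walked)
i=61 'a': node 13→15  → match P7@[59:61]
i=62 'b': node 15→14 (fail-walked)  → match P6@[60:62]
i=63 'c': node 14→5 (fail-walked)  → match P2@[63:63]
i=64 'a': node 5→6  → match P3@[63:64]
i=65 'a': node 6→13 (fail-walked)
i=66 'a': node 13→15  → match P7@[64:66]
i=67 'a': node 15→15 (fail-walked)  → match P7@[65:67]
i=68 'b': node 15→14 (fail-walked)  → match P6@[66:68]
i=69 'b': node 14→2 (fail-walked)  → match P0@[68:69]
i=70 'c': node 2→5 (fail-walked)  → match P2@[70:70]
i=71 'a': node 5→6  → match P3@[70:71]
i=72 'a': node 6→13 (fail-walked)
i=73 'a': node 13→15  → match P7@[71:73]
i=74 'c': node 15→10 (fail-walked)  → match P2@[74:74]
i=75 'a': node 10→11  → match P3@[74:75]
i=76 'b': node 11→1 (fail-walked)
i=77 'c': node 1→5 (fail-walked)  → match P2@[77:77]
i=78 'c': node 5→5 (fail-walked)  → match P2@[78:78]

All matches (sorted): [[1,2],[2,3],[3,5],[4,2],[5,3],[6,5],[7,2],[9,0],[11,1],[12,6],[13,0],[14,0],[16,1],[17,6],[18,0],[19,0],[20,0],[20,4],[21,0],[21,4],[23,1],[24,2],[26,0],[27,0],[28,2],[29,3],[31,7],[32,6],[33,2],[34,2],[37,1],[38,2],[39,3],[40,5],[41,2],[46,1],[47,7],[48,2],[50,0],[52,1],[53,2],[56,1],[57,2],[58,2],[59,3],[61,7],[62,6],[63,2],[64,3],[66,7],[67,7],[68,6],[69,0],[70,2],[71,3],[73,7],[74,2],[75,3],[77,2],[78,2]]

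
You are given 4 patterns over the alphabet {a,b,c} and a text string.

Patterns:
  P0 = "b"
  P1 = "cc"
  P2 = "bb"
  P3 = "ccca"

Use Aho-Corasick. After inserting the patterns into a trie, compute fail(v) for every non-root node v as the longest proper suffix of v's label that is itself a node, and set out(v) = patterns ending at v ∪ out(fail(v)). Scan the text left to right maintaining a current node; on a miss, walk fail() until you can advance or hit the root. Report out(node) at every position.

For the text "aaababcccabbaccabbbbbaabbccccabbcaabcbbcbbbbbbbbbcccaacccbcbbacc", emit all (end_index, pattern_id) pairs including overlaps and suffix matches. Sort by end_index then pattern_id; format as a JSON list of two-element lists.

Build:
Trie nodes:
  0='ε' goto b→1 c→2
  1='b' goto b→4  [P0 ends]
  2='c' goto c→3
  3='cc' goto c→5  [P1 ends]
  4='bb' goto ·  [P2 ends]
  5='ccc' goto a→6
  6='ccca' goto ·  [P3 ends]

BFS fail/out derivation:
  n1('b'): parent n0 fail=0; on 'b' 0 → fail=0;  out {0}∪∅={0}
  n2('c'): parent n0 fail=0; on 'c' 0 → fail=0;  out ∅∪∅=∅
  n3('cc'): parent n2 fail=0; on 'c' 0 → fail=2;  out {1}∪∅={1}
  n4('bb'): parent n1 fail=0; on 'b' 0 → fail=1;  out {2}∪{0}={0,2}
  n5('ccc'): parent n3 fail=2; on 'c' 2 → fail=3;  out ∅∪{1}={1}
  n6('ccca'): parent n5 fail=3; on 'a' 3→2→0 → fail=0;  out {3}∪∅={3}

Text stream:
[0] read 'a'  n0⇒n0
[1] read 'a'  n0⇒n0
[2] read 'a'  n0⇒n0
[3] read 'b'  n0⇒n1  emit P0@[3:3]
[4] read 'a'  n1⇒n0 ·f
[5] read 'b'  n0⇒n1  emit P0@[5:5]
[6] read 'c'  n1⇒n2 ·f
[7] read 'c'  n2⇒n3  emit P1@[6:7]
[8] read 'c'  n3⇒n5  emit P1@[7:8]
[9] read 'a'  n5⇒n6  emit P3@[6:9]
[10] read 'b'  n6⇒n1 ·f  emit P0@[10:10]
[11] read 'b'  n1⇒n4  emit P0@[11:11],P2@[10:11]
[12] read 'a'  n4⇒n0 ·f
[13] read 'c'  n0⇒n2
[14] read 'c'  n2⇒n3  emit P1@[13:14]
[15] read 'a'  n3⇒n0 ·f
[16] read 'b'  n0⇒n1  emit P0@[16:16]
[17] read 'b'  n1⇒n4  emit P0@[17:17],P2@[16:17]
[18] read 'b'  n4⇒n4 ·f  emit P0@[18:18],P2@[17:18]
[19] read 'b'  n4⇒n4 ·f  emit P0@[19:19],P2@[18:19]
[20] read 'b'  n4⇒n4 ·f  emit P0@[20:20],P2@[19:20]
[21] read 'a'  n4⇒n0 ·f
[22] read 'a'  n0⇒n0
[23] read 'b'  n0⇒n1  emit P0@[23:23]
[24] read 'b'  n1⇒n4  emit P0@[24:24],P2@[23:24]
[25] read 'c'  n4⇒n2 ·f
[26] read 'c'  n2⇒n3  emit P1@[25:26]
[27] read 'c'  n3⇒n5  emit P1@[26:27]
[28] read 'c'  n5⇒n5 ·f  emit P1@[27:28]
[29] read 'a'  n5⇒n6  emit P3@[26:29]
[30] read 'b'  n6⇒n1 ·f  emit P0@[30:30]
[31] read 'b'  n1⇒n4  emit P0@[31:31],P2@[30:31]
[32] read 'c'  n4⇒n2 ·f
[33] read 'a'  n2⇒n0 ·f
[34] read 'a'  n0⇒n0
[35] read 'b'  n0⇒n1  emit P0@[35:35]
[36] read 'c'  n1⇒n2 ·f
[37] read 'b'  n2⇒n1 ·f  emit P0@[37:37]
[38] read 'b'  n1⇒n4  emit P0@[38:38],P2@[37:38]
[39] read 'c'  n4⇒n2 ·f
[40] read 'b'  n2⇒n1 ·f  emit P0@[40:40]
[41] read 'b'  n1⇒n4  emit P0@[41:41],P2@[40:41]
[42] read 'b'  n4⇒n4 ·f  emit P0@[42:42],P2@[41:42]
[43] read 'b'  n4⇒n4 ·f  emit P0@[43:43],P2@[42:43]
[44] read 'b'  n4⇒n4 ·f  emit P0@[44:44],P2@[43:44]
[45] read 'b'  n4⇒n4 ·f  emit P0@[45:45],P2@[44:45]
[46] read 'b'  n4⇒n4 ·f  emit P0@[46:46],P2@[45:46]
[47] read 'b'  n4⇒n4 ·f  emit P0@[47:47],P2@[46:47]
[48] read 'b'  n4⇒n4 ·f  emit P0@[48:48],P2@[47:48]
[49] read 'c'  n4⇒n2 ·f
[50] read 'c'  n2⇒n3  emit P1@[49:50]
[51] read 'c'  n3⇒n5  emit P1@[50:51]
[52] read 'a'  n5⇒n6  emit P3@[49:52]
[53] read 'a'  n6⇒n0 ·f
[54] read 'c'  n0⇒n2
[55] read 'c'  n2⇒n3  emit P1@[54:55]
[56] read 'c'  n3⇒n5  emit P1@[55:56]
[57] read 'b'  n5⇒n1 ·f  emit P0@[57:57]
[58] read 'c'  n1⇒n2 ·f
[59] read 'b'  n2⇒n1 ·f  emit P0@[59:59]
[60] read 'b'  n1⇒n4  emit P0@[60:60],P2@[59:60]
[61] read 'a'  n4⇒n0 ·f
[62] read 'c'  n0⇒n2
[63] read 'c'  n2⇒n3  emit P1@[62:63]

Result: [[3,0],[5,0],[7,1],[8,1],[9,3],[10,0],[11,0],[11,2],[14,1],[16,0],[17,0],[17,2],[18,0],[18,2],[19,0],[19,2],[20,0],[20,2],[23,0],[24,0],[24,2],[26,1],[27,1],[28,1],[29,3],[30,0],[31,0],[31,2],[35,0],[37,0],[38,0],[38,2],[40,0],[41,0],[41,2],[42,0],[42,2],[43,0],[43,2],[44,0],[44,2],[45,0],[45,2],[46,0],[46,2],[47,0],[47,2],[48,0],[48,2],[50,1],[51,1],[52,3],[55,1],[56,1],[57,0],[59,0],[60,0],[60,2],[63,1]]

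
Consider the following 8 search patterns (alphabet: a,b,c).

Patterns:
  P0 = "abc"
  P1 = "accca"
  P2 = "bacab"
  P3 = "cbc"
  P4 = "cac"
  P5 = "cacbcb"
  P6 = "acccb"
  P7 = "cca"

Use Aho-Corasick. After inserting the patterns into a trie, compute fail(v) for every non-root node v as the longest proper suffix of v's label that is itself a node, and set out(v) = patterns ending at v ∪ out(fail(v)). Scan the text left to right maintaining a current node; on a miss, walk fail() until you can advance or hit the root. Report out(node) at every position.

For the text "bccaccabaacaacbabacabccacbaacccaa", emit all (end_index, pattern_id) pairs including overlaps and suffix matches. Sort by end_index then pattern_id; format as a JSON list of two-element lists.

Build:
Trie (insert patterns):
  0='ε' goto a→1 b→8 c→13
  1='a' goto b→2 c→4
  2='ab' goto c→3
  3='abc' goto ·  [P0 ends]
  4='ac' goto c→5
  5='acc' goto c→6
  6='accc' goto a→7 b→21
  7='accca' goto ·  [P1 ends]
  8='b' goto a→9
  9='ba' goto c→10
  10='bac' goto a→11
  11='baca' goto b→12
  12='bacab' goto ·  [P2 ends]
  13='c' goto a→16 b→14 c→22
  14='cb' goto c→15
  15='cbc' goto ·  [P3 ends]
  16='ca' goto c→17
  17='cac' goto b→18  [P4 ends]
  18='cacb' goto c→19
  19='cacbc' goto b→20
  20='cacbcb' goto ·  [P5 ends]
  21='acccb' goto ·  [P6 ends]
  22='cc' goto a→23
  23='cca' goto ·  [P7 ends]

BFS fail/out derivation:
  n1('a'): parent n0 fail=0; on 'a' 0 → fail=0;  out ∅∪∅=∅
  n8('b'): parent n0 fail=0; on 'b' 0 → fail=0;  out ∅∪∅=∅
  n13('c'): parent n0 fail=0; on 'c' 0 → fail=0;  out ∅∪∅=∅
  n2('ab'): parent n1 fail=0; on 'b' 0 → fail=8;  out ∅∪∅=∅
  n4('ac'): parent n1 fail=0; on 'c' 0 → fail=13;  out ∅∪∅=∅
  n9('ba'): parent n8 fail=0; on 'a' 0 → fail=1;  out ∅∪∅=∅
  n14('cb'): parent n13 fail=0; on 'b' 0 → fail=8;  out ∅∪∅=∅
  n16('ca'): parent n13 fail=0; on 'a' 0 → fail=1;  out ∅∪∅=∅
  n22('cc'): parent n13 fail=0; on 'c' 0 → fail=13;  out ∅∪∅=∅
  n3('abc'): parent n2 fail=8; on 'c' 8→0 → fail=13;  out {0}∪∅={0}
  n5('acc'): parent n4 fail=13; on 'c' 13 → fail=22;  out ∅∪∅=∅
  n10('bac'): parent n9 fail=1; on 'c' 1 → fail=4;  out ∅∪∅=∅
  n15('cbc'): parent n14 fail=8; on 'c' 8→0 → fail=13;  out {3}∪∅={3}
  n17('cac'): parent n16 fail=1; on 'c' 1 → fail=4;  out {4}∪∅={4}
  n23('cca'): parent n22 fail=13; on 'a' 13 → fail=16;  out {7}∪∅={7}
  n6('accc'): parent n5 fail=22; on 'c' 22→13 → fail=22;  out ∅∪∅=∅
  n11('baca'): parent n10 fail=4; on 'a' 4→13 → fail=16;  out ∅∪∅=∅
  n18('cacb'): parent n17 fail=4; on 'b' 4→13 → fail=14;  out ∅∪∅=∅
  n7('accca'): parent n6 fail=22; on 'a' 22 → fail=23;  out {1}∪{7}={1,7}
  n12('bacab'): parent n11 fail=16; on 'b' 16→1 → fail=2;  out {2}∪∅={2}
  n19('cacbc'): parent n18 fail=14; on 'c' 14 → fail=15;  out ∅∪{3}={3}
  n21('acccb'): parent n6 fail=22; on 'b' 22→13 → fail=14;  out {6}∪∅={6}
  n20('cacbcb'): parent n19 fail=15; on 'b' 15→13 → fail=14;  out {5}∪∅={5}

Run:
[0] read 'b'  n0⇒n8
[1] read 'c'  n8⇒n13 ·f
[2] read 'c'  n13⇒n22
[3] read 'a'  n22⇒n23  emit P7@[1:3]
[4] read 'c'  n23⇒n17 ·f  emit P4@[2:4]
[5] read 'c'  n17⇒n5 ·f
[6] read 'a'  n5⇒n23 ·f  emit P7@[4:6]
[7] read 'b'  n23⇒n2 ·f
[8] read 'a'  n2⇒n9 ·f
[9] read 'a'  n9⇒n1 ·f
[10] read 'c'  n1⇒n4
[11] read 'a'  n4⇒n16 ·f
[12] read 'a'  n16⇒n1 ·f
[13] read 'c'  n1⇒n4
[14] read 'b'  n4⇒n14 ·f
[15] read 'a'  n14⇒n9 ·f
[16] read 'b'  n9⇒n2 ·f
[17] read 'a'  n2⇒n9 ·f
[18] read 'c'  n9⇒n10
[19] read 'a'  n10⇒n11
[20] read 'b'  n11⇒n12  emit P2@[16:20]
[21] read 'c'  n12⇒n3 ·f  emit P0@[19:21]
[22] read 'c'  n3⇒n22 ·f
[23] read 'a'  n22⇒n23  emit P7@[21:23]
[24] read 'c'  n23⇒n17 ·f  emit P4@[22:24]
[25] read 'b'  n17⇒n18
[26] read 'a'  n18⇒n9 ·f
[27] read 'a'  n9⇒n1 ·f
[28] read 'c'  n1⇒n4
[29] read 'c'  n4⇒n5
[30] read 'c'  n5⇒n6
[31] read 'a'  n6⇒n7  emit P1@[27:31],P7@[29:31]
[32] read 'a'  n7⇒n1 ·f

Result: [[3,7],[4,4],[6,7],[20,2],[21,0],[23,7],[24,4],[31,1],[31,7]]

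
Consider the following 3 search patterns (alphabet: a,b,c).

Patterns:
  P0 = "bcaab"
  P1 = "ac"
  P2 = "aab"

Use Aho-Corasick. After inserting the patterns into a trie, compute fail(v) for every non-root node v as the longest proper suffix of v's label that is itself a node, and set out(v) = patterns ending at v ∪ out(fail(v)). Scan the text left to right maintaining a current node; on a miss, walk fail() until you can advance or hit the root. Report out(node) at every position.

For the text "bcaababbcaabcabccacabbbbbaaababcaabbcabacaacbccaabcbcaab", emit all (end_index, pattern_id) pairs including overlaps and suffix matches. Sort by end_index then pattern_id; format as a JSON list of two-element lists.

Build:
Trie (insert patterns):
  n0 'ε': a→6 b→1
  n1 'b': c→2
  n2 'bc': a→3
  n3 'bca': a→4
  n4 'bcaa': b→5
  n5 'bcaab': ·  ←P0
  n6 'a': a→8 c→7
  n7 'ac': ·  ←P1
  n8 'aa': b→9
  n9 'aab': ·  ←P2

BFS fail/out derivation:
  fail(1) 'b': from fail(0)=0 chase 'b': 0 ⇒ 0;  out=∅∪out(0)=∅
  fail(6) 'a': from fail(0)=0 chase 'a': 0 ⇒ 0;  out=∅∪out(0)=∅
  fail(2) 'bc': from fail(1)=0 chase 'c': 0 ⇒ 0;  out=∅∪out(0)=∅
  fail(7) 'ac': from fail(6)=0 chase 'c': 0 ⇒ 0;  out={1}∪out(0)={1}
  fail(8) 'aa': from fail(6)=0 chase 'a': 0 ⇒ 6;  out=∅∪out(6)=∅
  fail(3) 'bca': from fail(2)=0 chase 'a': 0 ⇒ 6;  out=∅∪out(6)=∅
  fail(9) 'aab': from fail(8)=6 chase 'b': 6→0 ⇒ 1;  out={2}∪out(1)={2}
  fail(4) 'bcaa': from fail(3)=6 chase 'a': 6 ⇒ 8;  out=∅∪out(8)=∅
  fail(5) 'bcaab': from fail(4)=8 chase 'b': 8 ⇒ 9;  out={0}∪out(9)={0,2}

Scan:
[0] read 'b'  n0⇒n1
[1] read 'c'  n1⇒n2
[2] read 'a'  n2⇒n3
[3] read 'a'  n3⇒n4
[4] read 'b'  n4⇒n5  ** P0@[0:4],P2@[2:4]
[5] read 'a'  n5⇒n6 (via fail)
[6] read 'b'  n6⇒n1 (via fail)
[7] read 'b'  n1⇒n1 (via fail)
[8] read 'c'  n1⇒n2
[9] read 'a'  n2⇒n3
[10] read 'a'  n3⇒n4
[11] read 'b'  n4⇒n5  ** P0@[7:11],P2@[9:11]
[12] read 'c'  n5⇒n2 (via fail)
[13] read 'a'  n2⇒n3
[14] read 'b'  n3⇒n1 (via fail)
[15] read 'c'  n1⇒n2
[16] read 'c'  n2⇒n0 (via fail)
[17] read 'a'  n0⇒n6
[18] read 'c'  n6⇒n7  ** P1@[17:18]
[19] read 'a'  n7⇒n6 (via fail)
[20] read 'b'  n6⇒n1 (via fail)
[21] read 'b'  n1⇒n1 (via fail)
[22] read 'b'  n1⇒n1 (via fail)
[23] read 'b'  n1⇒n1 (via fail)
[24] read 'b'  n1⇒n1 (via fail)
[25] read 'a'  n1⇒n6 (via fail)
[26] read 'a'  n6⇒n8
[27] read 'a'  n8⇒n8 (via fail)
[28] read 'b'  n8⇒n9  ** P2@[26:28]
[29] read 'a'  n9⇒n6 (via fail)
[30] read 'b'  n6⇒n1 (via fail)
[31] read 'c'  n1⇒n2
[32] read 'a'  n2⇒n3
[33] read 'a'  n3⇒n4
[34] read 'b'  n4⇒n5  ** P0@[30:34],P2@[32:34]
[35] read 'b'  n5⇒n1 (via fail)
[36] read 'c'  n1⇒n2
[37] read 'a'  n2⇒n3
[38] read 'b'  n3⇒n1 (via fail)
[39] read 'a'  n1⇒n6 (via fail)
[40] read 'c'  n6⇒n7  ** P1@[39:40]
[41] read 'a'  n7⇒n6 (via fail)
[42] read 'a'  n6⇒n8
[43] read 'c'  n8⇒n7 (via fail)  ** P1@[42:43]
[44] read 'b'  n7⇒n1 (via fail)
[45] read 'c'  n1⇒n2
[46] read 'c'  n2⇒n0 (via fail)
[47] read 'a'  n0⇒n6
[48] read 'a'  n6⇒n8
[49] read 'b'  n8⇒n9  ** P2@[47:49]
[50] read 'c'  n9⇒n2 (via fail)
[51] read 'b'  n2⇒n1 (via fail)
[52] read 'c'  n1⇒n2
[53] read 'a'  n2⇒n3
[54] read 'a'  n3⇒n4
[55] read 'b'  n4⇒n5  ** P0@[51:55],P2@[53:55]

Result: [[4,0],[4,2],[11,0],[11,2],[18,1],[28,2],[34,0],[34,2],[40,1],[43,1],[49,2],[55,0],[55,2]]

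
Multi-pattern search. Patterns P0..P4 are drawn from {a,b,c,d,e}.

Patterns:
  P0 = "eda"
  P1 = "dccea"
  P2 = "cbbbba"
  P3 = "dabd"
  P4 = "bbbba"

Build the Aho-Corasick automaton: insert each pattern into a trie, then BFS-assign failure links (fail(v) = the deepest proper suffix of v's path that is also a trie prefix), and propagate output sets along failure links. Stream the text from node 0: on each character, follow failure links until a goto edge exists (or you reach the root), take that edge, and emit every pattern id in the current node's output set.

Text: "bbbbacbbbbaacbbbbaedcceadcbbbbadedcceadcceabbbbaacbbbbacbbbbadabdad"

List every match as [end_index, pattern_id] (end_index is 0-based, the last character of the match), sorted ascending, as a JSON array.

Construct AC machine:
Trie (insert patterns):
  0='ε' goto b→18 c→9 d→4 e→1
  1='e' goto d→2
  2='ed' goto a→3
  3='eda' goto ·  ←P0
  4='d' goto a→15 c→5
  5='dc' goto c→6
  6='dcc' goto e→7
  7='dcce' goto a→8
  8='dccea' goto ·  ←P1
  9='c' goto b→10
  10='cb' goto b→11
  11='cbb' goto b→12
  12='cbbb' goto b→13
  13='cbbbb' goto a→14
  14='cbbbba' goto ·  ←P2
  15='da' goto b→16
  16='dab' goto d→17
  17='dabd' goto ·  ←P3
  18='b' goto b→19
  19='bb' goto b→20
  20='bbb' goto b→21
  21='bbbb' goto a→22
  22='bbbba' goto ·  ←P4

Failure links (BFS by depth):
  fail(1) 'e': from fail(0)=0 chase 'e': 0 ⇒ 0;  out=∅∪out(0)=∅
  fail(4) 'd': from fail(0)=0 chase 'd': 0 ⇒ 0;  out=∅∪out(0)=∅
  fail(9) 'c': from fail(0)=0 chase 'c': 0 ⇒ 0;  out=∅∪out(0)=∅
  fail(18) 'b': from fail(0)=0 chase 'b': 0 ⇒ 0;  out=∅∪out(0)=∅
  fail(2) 'ed': from fail(1)=0 chase 'd': 0 ⇒ 4;  out=∅∪out(4)=∅
  fail(5) 'dc': from fail(4)=0 chase 'c': 0 ⇒ 9;  out=∅∪out(9)=∅
  fail(10) 'cb': from fail(9)=0 chase 'b': 0 ⇒ 18;  out=∅∪out(18)=∅
  fail(15) 'da': from fail(4)=0 chase 'a': 0 ⇒ 0;  out=∅∪out(0)=∅
  fail(19) 'bb': from fail(18)=0 chase 'b': 0 ⇒ 18;  out=∅∪out(18)=∅
  fail(3) 'eda': from fail(2)=4 chase 'a': 4 ⇒ 15;  out={0}∪out(15)={0}
  fail(6) 'dcc': from fail(5)=9 chase 'c': 9→0 ⇒ 9;  out=∅∪out(9)=∅
  fail(11) 'cbb': from fail(10)=18 chase 'b': 18 ⇒ 19;  out=∅∪out(19)=∅
  fail(16) 'dab': from fail(15)=0 chase 'b': 0 ⇒ 18;  out=∅∪out(18)=∅
  fail(20) 'bbb': from fail(19)=18 chase 'b': 18 ⇒ 19;  out=∅∪out(19)=∅
  fail(7) 'dcce': from fail(6)=9 chase 'e': 9→0 ⇒ 1;  out=∅∪out(1)=∅
  fail(12) 'cbbb': from fail(11)=19 chase 'b': 19 ⇒ 20;  out=∅∪out(20)=∅
  fail(17) 'dabd': from fail(16)=18 chase 'd': 18→0 ⇒ 4;  out={3}∪out(4)={3}
  fail(21) 'bbbb': from fail(20)=19 chase 'b': 19 ⇒ 20;  out=∅∪out(20)=∅
  fail(8) 'dccea': from fail(7)=1 chase 'a': 1→0 ⇒ 0;  out={1}∪out(0)={1}
  fail(13) 'cbbbb': from fail(12)=20 chase 'b': 20 ⇒ 21;  out=∅∪out(21)=∅
  fail(22) 'bbbba': from fail(21)=20 chase 'a': 20→19→18→0 ⇒ 0;  out={4}∪out(0)={4}
  fail(14) 'cbbbba': from fail(13)=21 chase 'a': 21 ⇒ 22;  out={2}∪out(22)={2,4}

Text stream:
i=0 'b': node 0→18
i=1 'b': node 18→19
i=2 'b': node 19→20
i=3 'b': node 20→21
i=4 'a': node 21→22  emit P4@[0:4]
i=5 'c': node 22→9 (fail-walked)
i=6 'b': node 9→10
i=7 'b': node 10→11
i=8 'b': node 11→12
i=9 'b': node 12→13
i=10 'a': node 13→14  emit P2@[5:10],P4@[6:10]
i=11 'a': node 14→0 (fail-walked)
i=12 'c': node 0→9
i=13 'b': node 9→10
i=14 'b': node 10→11
i=15 'b': node 11→12
i=16 'b': node 12→13
i=17 'a': node 13→14  emit P2@[12:17],P4@[13:17]
i=18 'e': node 14→1 (fail-walked)
i=19 'd': node 1→2
i=20 'c': node 2→5 (fail-walked)
i=21 'c': node 5→6
i=22 'e': node 6→7
i=23 'a': node 7→8  emit P1@[19:23]
i=24 'd': node 8→4 (fail-walked)
i=25 'c': node 4→5
i=26 'b': node 5→10 (fail-walked)
i=27 'b': node 10→11
i=28 'b': node 11→12
i=29 'b': node 12→13
i=30 'a': node 13→14  emit P2@[25:30],P4@[26:30]
i=31 'd': node 14→4 (fail-walked)
i=32 'e': node 4→1 (fail-walked)
i=33 'd': node 1→2
i=34 'c': node 2→5 (fail-walked)
i=35 'c': node 5→6
i=36 'e': node 6→7
i=37 'a': node 7→8  emit P1@[33:37]
i=38 'd': node 8→4 (fail-walked)
i=39 'c': node 4→5
i=40 'c': node 5→6
i=41 'e': node 6→7
i=42 'a': node 7→8  emit P1@[38:42]
i=43 'b': node 8→18 (fail-walked)
i=44 'b': node 18→19
i=45 'b': node 19→20
i=46 'b': node 20→21
i=47 'a': node 21→22  emit P4@[43:47]
i=48 'a': node 22→0 (fail-walked)
i=49 'c': node 0→9
i=50 'b': node 9→10
i=51 'b': node 10→11
i=52 'b': node 11→12
i=53 'b': node 12→13
i=54 'a': node 13→14  emit P2@[49:54],P4@[50:54]
i=55 'c': node 14→9 (fail-walked)
i=56 'b': node 9→10
i=57 'b': node 10→11
i=58 'b': node 11→12
i=59 'b': node 12→13
i=60 'a': node 13→14  emit P2@[55:60],P4@[56:60]
i=61 'd': node 14→4 (fail-walked)
i=62 'a': node 4→15
i=63 'b': node 15→16
i=64 'd': node 16→17  emit P3@[61:64]
i=65 'a': node 17→15 (fail-walked)
i=66 'd': node 15→4 (fail-walked)

Result: [[4,4],[10,2],[10,4],[17,2],[17,4],[23,1],[30,2],[30,4],[37,1],[42,1],[47,4],[54,2],[54,4],[60,2],[60,4],[64,3]]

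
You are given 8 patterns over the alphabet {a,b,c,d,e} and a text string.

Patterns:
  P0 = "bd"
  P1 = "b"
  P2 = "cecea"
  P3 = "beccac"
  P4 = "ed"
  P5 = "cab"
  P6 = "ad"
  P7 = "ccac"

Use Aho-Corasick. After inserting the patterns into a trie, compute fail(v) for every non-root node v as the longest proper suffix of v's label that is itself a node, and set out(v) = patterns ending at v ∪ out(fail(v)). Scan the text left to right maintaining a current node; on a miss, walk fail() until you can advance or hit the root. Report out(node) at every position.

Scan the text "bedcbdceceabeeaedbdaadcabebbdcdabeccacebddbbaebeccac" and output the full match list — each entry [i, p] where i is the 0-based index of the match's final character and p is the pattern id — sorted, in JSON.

Build automaton:
Trie nodes:
  n0 'ε': a→17 b→1 c→3 e→13
  n1 'b': d→2 e→8  ←P1
  n2 'bd': ·  ←P0
  n3 'c': a→15 c→19 e→4
  n4 'ce': c→5
  n5 'cec': e→6
  n6 'cece': a→7
  n7 'cecea': ·  ←P2
  n8 'be': c→9
  n9 'bec': c→10
  n10 'becc': a→11
  n11 'becca': c→12
  n12 'beccac': ·  ←P3
  n13 'e': d→14
  n14 'ed': ·  ←P4
  n15 'ca': b→16
  n16 'cab': ·  ←P5
  n17 'a': d→18
  n18 'ad': ·  ←P6
  n19 'cc': a→20
  n20 'cca': c→21
  n21 'ccac': ·  ←P7

Failure links (BFS by depth):
  n1('b'): parent n0 fail=0; on 'b' 0 → fail=0;  out {1}∪∅={1}
  n3('c'): parent n0 fail=0; on 'c' 0 → fail=0;  out ∅∪∅=∅
  n13('e'): parent n0 fail=0; on 'e' 0 → fail=0;  out ∅∪∅=∅
  n17('a'): parent n0 fail=0; on 'a' 0 → fail=0;  out ∅∪∅=∅
  n2('bd'): parent n1 fail=0; on 'd' 0 → fail=0;  out {0}∪∅={0}
  n4('ce'): parent n3 fail=0; on 'e' 0 → fail=13;  out ∅∪∅=∅
  n8('be'): parent n1 fail=0; on 'e' 0 → fail=13;  out ∅∪∅=∅
  n14('ed'): parent n13 fail=0; on 'd' 0 → fail=0;  out {4}∪∅={4}
  n15('ca'): parent n3 fail=0; on 'a' 0 → fail=17;  out ∅∪∅=∅
  n18('ad'): parent n17 fail=0; on 'd' 0 → fail=0;  out {6}∪∅={6}
  n19('cc'): parent n3 fail=0; on 'c' 0 → fail=3;  out ∅∪∅=∅
  n5('cec'): parent n4 fail=13; on 'c' 13→0 → fail=3;  out ∅∪∅=∅
  n9('bec'): parent n8 fail=13; on 'c' 13→0 → fail=3;  out ∅∪∅=∅
  n16('cab'): parent n15 fail=17; on 'b' 17→0 → fail=1;  out {5}∪{1}={1,5}
  n20('cca'): parent n19 fail=3; on 'a' 3 → fail=15;  out ∅∪∅=∅
  n6('cece'): parent n5 fail=3; on 'e' 3 → fail=4;  out ∅∪∅=∅
  n10('becc'): parent n9 fail=3; on 'c' 3 → fail=19;  out ∅∪∅=∅
  n21('ccac'): parent n20 fail=15; on 'c' 15→17→0 → fail=3;  out {7}∪∅={7}
  n7('cecea'): parent n6 fail=4; on 'a' 4→13→0 → fail=17;  out {2}∪∅={2}
  n11('becca'): parent n10 fail=19; on 'a' 19 → fail=20;  out ∅∪∅=∅
  n12('beccac'): parent n11 fail=20; on 'c' 20 → fail=21;  out {3}∪{7}={3,7}

Text stream:
pos 0 'b': at 1  emit P1@[0:0]
pos 1 'e': at 8
pos 2 'd': at 14 (via fail)  emit P4@[1:2]
pos 3 'c': at 3 (via fail)
pos 4 'b': at 1 (via fail)  emit P1@[4:4]
pos 5 'd': at 2  emit P0@[4:5]
pos 6 'c': at 3 (via fail)
pos 7 'e': at 4
pos 8 'c': at 5
pos 9 'e': at 6
pos 10 'a': at 7  emit P2@[6:10]
pos 11 'b': at 1 (via fail)  emit P1@[11:11]
pos 12 'e': at 8
pos 13 'e': at 13 (via fail)
pos 14 'a': at 17 (via fail)
pos 15 'e': at 13 (via fail)
pos 16 'd': at 14  emit P4@[15:16]
pos 17 'b': at 1 (via fail)  emit P1@[17:17]
pos 18 'd': at 2  emit P0@[17:18]
pos 19 'a': at 17 (via fail)
pos 20 'a': at 17 (via fail)
pos 21 'd': at 18  emit P6@[20:21]
pos 22 'c': at 3 (via fail)
pos 23 'a': at 15
pos 24 'b': at 16  emit P1@[24:24],P5@[22:24]
pos 25 'e': at 8 (via fail)
pos 26 'b': at 1 (via fail)  emit P1@[26:26]
pos 27 'b': at 1 (via fail)  emit P1@[27:27]
pos 28 'd': at 2  emit P0@[27:28]
pos 29 'c': at 3 (via fail)
pos 30 'd': at 0 (via fail)
pos 31 'a': at 17
pos 32 'b': at 1 (via fail)  emit P1@[32:32]
pos 33 'e': at 8
pos 34 'c': at 9
pos 35 'c': at 10
pos 36 'a': at 11
pos 37 'c': at 12  emit P3@[32:37],P7@[34:37]
pos 38 'e': at 4 (via fail)
pos 39 'b': at 1 (via fail)  emit P1@[39:39]
pos 40 'd': at 2  emit P0@[39:40]
pos 41 'd': at 0 (via fail)
pos 42 'b': at 1  emit P1@[42:42]
pos 43 'b': at 1 (via fail)  emit P1@[43:43]
pos 44 'a': at 17 (via fail)
pos 45 'e': at 13 (via fail)
pos 46 'b': at 1 (via fail)  emit P1@[46:46]
pos 47 'e': at 8
pos 48 'c': at 9
pos 49 'c': at 10
pos 50 'a': at 11
pos 51 'c': at 12  emit P3@[46:51],P7@[48:51]

All matches (sorted): [[0,1],[2,4],[4,1],[5,0],[10,2],[11,1],[16,4],[17,1],[18,0],[21,6],[24,1],[24,5],[26,1],[27,1],[28,0],[32,1],[37,3],[37,7],[39,1],[40,0],[42,1],[43,1],[46,1],[51,3],[51,7]]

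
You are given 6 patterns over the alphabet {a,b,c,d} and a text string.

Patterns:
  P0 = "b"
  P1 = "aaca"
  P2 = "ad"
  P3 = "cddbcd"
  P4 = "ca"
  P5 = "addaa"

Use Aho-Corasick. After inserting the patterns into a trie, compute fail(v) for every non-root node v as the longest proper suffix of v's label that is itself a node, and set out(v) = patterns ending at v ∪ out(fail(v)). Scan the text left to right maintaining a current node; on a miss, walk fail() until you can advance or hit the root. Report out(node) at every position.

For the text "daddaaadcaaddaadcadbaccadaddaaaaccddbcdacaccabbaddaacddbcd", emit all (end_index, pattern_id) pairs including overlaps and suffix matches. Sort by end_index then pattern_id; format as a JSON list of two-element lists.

Build:
Trie (insert patterns):
  0='ε' goto a→2 b→1 c→7
  1='b' goto ·  [P0 ends]
  2='a' goto a→3 d→6
  3='aa' goto c→4
  4='aac' goto a→5
  5='aaca' goto ·  [P1 ends]
  6='ad' goto d→14  [P2 ends]
  7='c' goto a→13 d→8
  8='cd' goto d→9
  9='cdd' goto b→10
  10='cddb' goto c→11
  11='cddbc' goto d→12
  12='cddbcd' goto ·  [P3 ends]
  13='ca' goto ·  [P4 ends]
  14='add' goto a→15
  15='adda' goto a→16
  16='addaa' goto ·  [P5 ends]

Failure links (BFS by depth):
  n1('b'): parent n0 fail=0; on 'b' 0 → fail=0;  out {0}∪∅={0}
  n2('a'): parent n0 fail=0; on 'a' 0 → fail=0;  out ∅∪∅=∅
  n7('c'): parent n0 fail=0; on 'c' 0 → fail=0;  out ∅∪∅=∅
  n3('aa'): parent n2 fail=0; on 'a' 0 → fail=2;  out ∅∪∅=∅
  n6('ad'): parent n2 fail=0; on 'd' 0 → fail=0;  out {2}∪∅={2}
  n8('cd'): parent n7 fail=0; on 'd' 0 → fail=0;  out ∅∪∅=∅
  n13('ca'): parent n7 fail=0; on 'a' 0 → fail=2;  out {4}∪∅={4}
  n4('aac'): parent n3 fail=2; on 'c' 2→0 → fail=7;  out ∅∪∅=∅
  n9('cdd'): parent n8 fail=0; on 'd' 0 → fail=0;  out ∅∪∅=∅
  n14('add'): parent n6 fail=0; on 'd' 0 → fail=0;  out ∅∪∅=∅
  n5('aaca'): parent n4 fail=7; on 'a' 7 → fail=13;  out {1}∪{4}={1,4}
  n10('cddb'): parent n9 fail=0; on 'b' 0 → fail=1;  out ∅∪{0}={0}
  n15('adda'): parent n14 fail=0; on 'a' 0 → fail=2;  out ∅∪∅=∅
  n11('cddbc'): parent n10 fail=1; on 'c' 1→0 → fail=7;  out ∅∪∅=∅
  n16('addaa'): parent n15 fail=2; on 'a' 2 → fail=3;  out {5}∪∅={5}
  n12('cddbcd'): parent n11 fail=7; on 'd' 7 → fail=8;  out {3}∪∅={3}

Run:
i=0 'd': node 0→0
i=1 'a': node 0→2
i=2 'd': node 2→6  ** P2@[1:2]
i=3 'd': node 6→14
i=4 'a': node 14→15
i=5 'a': node 15→16  ** P5@[1:5]
i=6 'a': node 16→3 (fail-walked)
i=7 'd': node 3→6 (fail-walked)  ** P2@[6:7]
i=8 'c': node 6→7 (fail-walked)
i=9 'a': node 7→13  ** P4@[8:9]
i=10 'a': node 13→3 (fail-walked)
i=11 'd': node 3→6 (fail-walked)  ** P2@[10:11]
i=12 'd': node 6→14
i=13 'a': node 14→15
i=14 'a': node 15→16  ** P5@[10:14]
i=15 'd': node 16→6 (fail-walked)  ** P2@[14:15]
i=16 'c': node 6→7 (fail-walked)
i=17 'a': node 7→13  ** P4@[16:17]
i=18 'd': node 13→6 (fail-walked)  ** P2@[17:18]
i=19 'b': node 6→1 (fail-walked)  ** P0@[19:19]
i=20 'a': node 1→2 (fail-walked)
i=21 'c': node 2→7 (fail-walked)
i=22 'c': node 7→7 (fail-walked)
i=23 'a': node 7→13  ** P4@[22:23]
i=24 'd': node 13→6 (fail-walked)  ** P2@[23:24]
i=25 'a': node 6→2 (fail-walked)
i=26 'd': node 2→6  ** P2@[25:26]
i=27 'd': node 6→14
i=28 'a': node 14→15
i=29 'a': node 15→16  ** P5@[25:29]
i=30 'a': node 16→3 (fail-walked)
i=31 'a': node 3→3 (fail-walked)
i=32 'c': node 3→4
i=33 'c': node 4→7 (fail-walked)
i=34 'd': node 7→8
i=35 'd': node 8→9
i=36 'b': node 9→10  ** P0@[36:36]
i=37 'c': node 10→11
i=38 'd': node 11→12  ** P3@[33:38]
i=39 'a': node 12→2 (fail-walked)
i=40 'c': node 2→7 (fail-walked)
i=41 'a': node 7→13  ** P4@[40:41]
i=42 'c': node 13→7 (fail-walked)
i=43 'c': node 7→7 (fail-walked)
i=44 'a': node 7→13  ** P4@[43:44]
i=45 'b': node 13→1 (fail-walked)  ** P0@[45:45]
i=46 'b': node 1→1 (fail-walked)  ** P0@[46:46]
i=47 'a': node 1→2 (fail-walked)
i=48 'd': node 2→6  ** P2@[47:48]
i=49 'd': node 6→14
i=50 'a': node 14→15
i=51 'a': node 15→16  ** P5@[47:51]
i=52 'c': node 16→4 (fail-walked)
i=53 'd': node 4→8 (fail-walked)
i=54 'd': node 8→9
i=55 'b': node 9→10  ** P0@[55:55]
i=56 'c': node 10→11
i=57 'd': node 11→12  ** P3@[52:57]

Matches: [[2,2],[5,5],[7,2],[9,4],[11,2],[14,5],[15,2],[17,4],[18,2],[19,0],[23,4],[24,2],[26,2],[29,5],[36,0],[38,3],[41,4],[44,4],[45,0],[46,0],[48,2],[51,5],[55,0],[57,3]]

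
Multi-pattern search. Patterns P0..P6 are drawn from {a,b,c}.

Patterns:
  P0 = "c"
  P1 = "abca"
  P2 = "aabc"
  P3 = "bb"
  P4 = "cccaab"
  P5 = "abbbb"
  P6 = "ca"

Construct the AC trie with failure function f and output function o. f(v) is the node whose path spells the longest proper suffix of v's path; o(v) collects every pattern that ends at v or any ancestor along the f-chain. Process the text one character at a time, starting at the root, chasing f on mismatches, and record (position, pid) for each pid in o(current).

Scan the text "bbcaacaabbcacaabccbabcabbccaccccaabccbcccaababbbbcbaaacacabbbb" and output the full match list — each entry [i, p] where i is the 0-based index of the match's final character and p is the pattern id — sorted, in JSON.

Build:
Trie (insert patterns):
  n0 'ε': a→2 b→9 c→1
  n1 'c': a→19 c→11  ←P0
  n2 'a': a→6 b→3
  n3 'ab': b→16 c→4
  n4 'abc': a→5
  n5 'abca': ·  ←P1
  n6 'aa': b→7
  n7 'aab': c→8
  n8 'aabc': ·  ←P2
  n9 'b': b→10
  n10 'bb': ·  ←P3
  n11 'cc': c→12
  n12 'ccc': a→13
  n13 'ccca': a→14
  n14 'cccaa': b→15
  n15 'cccaab': ·  ←P4
  n16 'abb': b→17
  n17 'abbb': b→18
  n18 'abbbb': ·  ←P5
  n19 'ca': ·  ←P6

Failure links (BFS by depth):
  n1('c'): parent n0 fail=0; on 'c' 0 → fail=0;  out {0}∪∅={0}
  n2('a'): parent n0 fail=0; on 'a' 0 → fail=0;  out ∅∪∅=∅
  n9('b'): parent n0 fail=0; on 'b' 0 → fail=0;  out ∅∪∅=∅
  n3('ab'): parent n2 fail=0; on 'b' 0 → fail=9;  out ∅∪∅=∅
  n6('aa'): parent n2 fail=0; on 'a' 0 → fail=2;  out ∅∪∅=∅
  n10('bb'): parent n9 fail=0; on 'b' 0 → fail=9;  out {3}∪∅={3}
  n11('cc'): parent n1 fail=0; on 'c' 0 → fail=1;  out ∅∪{0}={0}
  n19('ca'): parent n1 fail=0; on 'a' 0 → fail=2;  out {6}∪∅={6}
  n4('abc'): parent n3 fail=9; on 'c' 9→0 → fail=1;  out ∅∪{0}={0}
  n7('aab'): parent n6 fail=2; on 'b' 2 → fail=3;  out ∅∪∅=∅
  n12('ccc'): parent n11 fail=1; on 'c' 1 → fail=11;  out ∅∪{0}={0}
  n16('abb'): parent n3 fail=9; on 'b' 9 → fail=10;  out ∅∪{3}={3}
  n5('abca'): parent n4 fail=1; on 'a' 1 → fail=19;  out {1}∪{6}={1,6}
  n8('aabc'): parent n7 fail=3; on 'c' 3 → fail=4;  out {2}∪{0}={0,2}
  n13('ccca'): parent n12 fail=11; on 'a' 11→1 → fail=19;  out ∅∪{6}={6}
  n17('abbb'): parent n16 fail=10; on 'b' 10→9 → fail=10;  out ∅∪{3}={3}
  n14('cccaa'): parent n13 fail=19; on 'a' 19→2 → fail=6;  out ∅∪∅=∅
  n18('abbbb'): parent n17 fail=10; on 'b' 10→9 → fail=10;  out {5}∪{3}={3,5}
  n15('cccaab'): parent n14 fail=6; on 'b' 6 → fail=7;  out {4}∪∅={4}

Run:
pos 0 'b': at 9
pos 1 'b': at 10  ** P3@[0:1]
pos 2 'c': at 1 ·f  ** P0@[2:2]
pos 3 'a': at 19  ** P6@[2:3]
pos 4 'a': at 6 ·f
pos 5 'c': at 1 ·f  ** P0@[5:5]
pos 6 'a': at 19  ** P6@[5:6]
pos 7 'a': at 6 ·f
pos 8 'b': at 7
pos 9 'b': at 16 ·f  ** P3@[8:9]
pos 10 'c': at 1 ·f  ** P0@[10:10]
pos 11 'a': at 19  ** P6@[10:11]
pos 12 'c': at 1 ·f  ** P0@[12:12]
pos 13 'a': at 19  ** P6@[12:13]
pos 14 'a': at 6 ·f
pos 15 'b': at 7
pos 16 'c': at 8  ** P0@[16:16],P2@[13:16]
pos 17 'c': at 11 ·f  ** P0@[17:17]
pos 18 'b': at 9 ·f
pos 19 'a': at 2 ·f
pos 20 'b': at 3
pos 21 'c': at 4  ** P0@[21:21]
pos 22 'a': at 5  ** P1@[19:22],P6@[21:22]
pos 23 'b': at 3 ·f
pos 24 'b': at 16  ** P3@[23:24]
pos 25 'c': at 1 ·f  ** P0@[25:25]
pos 26 'c': at 11  ** P0@[26:26]
pos 27 'a': at 19 ·f  ** P6@[26:27]
pos 28 'c': at 1 ·f  ** P0@[28:28]
pos 29 'c': at 11  ** P0@[29:29]
pos 30 'c': at 12  ** P0@[30:30]
pos 31 'c': at 12 ·f  ** P0@[31:31]
pos 32 'a': at 13  ** P6@[31:32]
pos 33 'a': at 14
pos 34 'b': at 15  ** P4@[29:34]
pos 35 'c': at 8 ·f  ** P0@[35:35],P2@[32:35]
pos 36 'c': at 11 ·f  ** P0@[36:36]
pos 37 'b': at 9 ·f
pos 38 'c': at 1 ·f  ** P0@[38:38]
pos 39 'c': at 11  ** P0@[39:39]
pos 40 'c': at 12  ** P0@[40:40]
pos 41 'a': at 13  ** P6@[40:41]
pos 42 'a': at 14
pos 43 'b': at 15  ** P4@[38:43]
pos 44 'a': at 2 ·f
pos 45 'b': at 3
pos 46 'b': at 16  ** P3@[45:46]
pos 47 'b': at 17  ** P3@[46:47]
pos 48 'b': at 18  ** P3@[47:48],P5@[44:48]
pos 49 'c': at 1 ·f  ** P0@[49:49]
pos 50 'b': at 9 ·f
pos 51 'a': at 2 ·f
pos 52 'a': at 6
pos 53 'a': at 6 ·f
pos 54 'c': at 1 ·f  ** P0@[54:54]
pos 55 'a': at 19  ** P6@[54:55]
pos 56 'c': at 1 ·f  ** P0@[56:56]
pos 57 'a': at 19  ** P6@[56:57]
pos 58 'b': at 3 ·f
pos 59 'b': at 16  ** P3@[58:59]
pos 60 'b': at 17  ** P3@[59:60]
pos 61 'b': at 18  ** P3@[60:61],P5@[57:61]

Result: [[1,3],[2,0],[3,6],[5,0],[6,6],[9,3],[10,0],[11,6],[12,0],[13,6],[16,0],[16,2],[17,0],[21,0],[22,1],[22,6],[24,3],[25,0],[26,0],[27,6],[28,0],[29,0],[30,0],[31,0],[32,6],[34,4],[35,0],[35,2],[36,0],[38,0],[39,0],[40,0],[41,6],[43,4],[46,3],[47,3],[48,3],[48,5],[49,0],[54,0],[55,6],[56,0],[57,6],[59,3],[60,3],[61,3],[61,5]]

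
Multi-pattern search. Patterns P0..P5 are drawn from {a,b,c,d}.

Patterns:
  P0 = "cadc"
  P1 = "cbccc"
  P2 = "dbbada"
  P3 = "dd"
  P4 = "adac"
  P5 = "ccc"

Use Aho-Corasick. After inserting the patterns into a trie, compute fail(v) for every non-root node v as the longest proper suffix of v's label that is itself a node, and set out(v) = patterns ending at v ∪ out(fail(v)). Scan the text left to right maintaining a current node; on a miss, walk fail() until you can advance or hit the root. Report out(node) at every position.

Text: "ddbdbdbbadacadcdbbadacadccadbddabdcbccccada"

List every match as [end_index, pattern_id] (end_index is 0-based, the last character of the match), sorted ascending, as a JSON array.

Construct AC machine:
Trie (insert patterns):
  0='ε' goto a→16 c→1 d→9
  1='c' goto a→2 b→5 c→20
  2='ca' goto d→3
  3='cad' goto c→4
  4='cadc' goto ·  ←P0
  5='cb' goto c→6
  6='cbc' goto c→7
  7='cbcc' goto c→8
  8='cbccc' goto ·  ←P1
  9='d' goto b→10 d→15
  10='db' goto b→11
  11='dbb' goto a→12
  12='dbba' goto d→13
  13='dbbad' goto a→14
  14='dbbada' goto ·  ←P2
  15='dd' goto ·  ←P3
  16='a' goto d→17
  17='ad' goto a→18
  18='ada' goto c→19
  19='adac' goto ·  ←P4
  20='cc' goto c→21
  21='ccc' goto ·  ←P5

Failure links (BFS by depth):
  n1('c'): parent n0 fail=0; on 'c' 0 → fail=0;  out ∅∪∅=∅
  n9('d'): parent n0 fail=0; on 'd' 0 → fail=0;  out ∅∪∅=∅
  n16('a'): parent n0 fail=0; on 'a' 0 → fail=0;  out ∅∪∅=∅
  n2('ca'): parent n1 fail=0; on 'a' 0 → fail=16;  out ∅∪∅=∅
  n5('cb'): parent n1 fail=0; on 'b' 0 → fail=0;  out ∅∪∅=∅
  n10('db'): parent n9 fail=0; on 'b' 0 → fail=0;  out ∅∪∅=∅
  n15('dd'): parent n9 fail=0; on 'd' 0 → fail=9;  out {3}∪∅={3}
  n17('ad'): parent n16 fail=0; on 'd' 0 → fail=9;  out ∅∪∅=∅
  n20('cc'): parent n1 fail=0; on 'c' 0 → fail=1;  out ∅∪∅=∅
  n3('cad'): parent n2 fail=16; on 'd' 16 → fail=17;  out ∅∪∅=∅
  n6('cbc'): parent n5 fail=0; on 'c' 0 → fail=1;  out ∅∪∅=∅
  n11('dbb'): parent n10 fail=0; on 'b' 0 → fail=0;  out ∅∪∅=∅
  n18('ada'): parent n17 fail=9; on 'a' 9→0 → fail=16;  out ∅∪∅=∅
  n21('ccc'): parent n20 fail=1; on 'c' 1 → fail=20;  out {5}∪∅={5}
  n4('cadc'): parent n3 fail=17; on 'c' 17→9→0 → fail=1;  out {0}∪∅={0}
  n7('cbcc'): parent n6 fail=1; on 'c' 1 → fail=20;  out ∅∪∅=∅
  n12('dbba'): parent n11 fail=0; on 'a' 0 → fail=16;  out ∅∪∅=∅
  n19('adac'): parent n18 fail=16; on 'c' 16→0 → fail=1;  out {4}∪∅={4}
  n8('cbccc'): parent n7 fail=20; on 'c' 20 → fail=21;  out {1}∪{5}={1,5}
  n13('dbbad'): parent n12 fail=16; on 'd' 16 → fail=17;  out ∅∪∅=∅
  n14('dbbada'): parent n13 fail=17; on 'a' 17 → fail=18;  out {2}∪∅={2}

Scan:
[0] read 'd'  n0⇒n9
[1] read 'd'  n9⇒n15  → match P3@[0:1]
[2] read 'b'  n15⇒n10 (fail-walked)
[3] read 'd'  n10⇒n9 (fail-walked)
[4] read 'b'  n9⇒n10
[5] read 'd'  n10⇒n9 (fail-walked)
[6] read 'b'  n9⇒n10
[7] read 'b'  n10⇒n11
[8] read 'a'  n11⇒n12
[9] read 'd'  n12⇒n13
[10] read 'a'  n13⇒n14  → match P2@[5:10]
[11] read 'c'  n14⇒n19 (fail-walked)  → match P4@[8:11]
[12] read 'a'  n19⇒n2 (fail-walked)
[13] read 'd'  n2⇒n3
[14] read 'c'  n3⇒n4  → match P0@[11:14]
[15] read 'd'  n4⇒n9 (fail-walked)
[16] read 'b'  n9⇒n10
[17] read 'b'  n10⇒n11
[18] read 'a'  n11⇒n12
[19] read 'd'  n12⇒n13
[20] read 'a'  n13⇒n14  → match P2@[15:20]
[21] read 'c'  n14⇒n19 (fail-walked)  → match P4@[18:21]
[22] read 'a'  n19⇒n2 (fail-walked)
[23] read 'd'  n2⇒n3
[24] read 'c'  n3⇒n4  → match P0@[21:24]
[25] read 'c'  n4⇒n20 (fail-walked)
[26] read 'a'  n20⇒n2 (fail-walked)
[27] read 'd'  n2⇒n3
[28] read 'b'  n3⇒n10 (fail-walked)
[29] read 'd'  n10⇒n9 (fail-walked)
[30] read 'd'  n9⇒n15  → match P3@[29:30]
[31] read 'a'  n15⇒n16 (fail-walked)
[32] read 'b'  n16⇒n0 (fail-walked)
[33] read 'd'  n0⇒n9
[34] read 'c'  n9⇒n1 (fail-walked)
[35] read 'b'  n1⇒n5
[36] read 'c'  n5⇒n6
[37] read 'c'  n6⇒n7
[38] read 'c'  n7⇒n8  → match P1@[34:38],P5@[36:38]
[39] read 'c'  n8⇒n21 (fail-walked)  → match P5@[37:39]
[40] read 'a'  n21⇒n2 (fail-walked)
[41] read 'd'  n2⇒n3
[42] read 'a'  n3⇒n18 (fail-walked)

Matches: [[1,3],[10,2],[11,4],[14,0],[20,2],[21,4],[24,0],[30,3],[38,1],[38,5],[39,5]]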